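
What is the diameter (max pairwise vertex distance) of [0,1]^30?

||(1,1,...,1)|| = √(30)·1 ≈ 5.47723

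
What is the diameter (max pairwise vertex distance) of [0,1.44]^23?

||(1.44,1.44,...,1.44)|| = √(23)·1.44 ≈ 6.906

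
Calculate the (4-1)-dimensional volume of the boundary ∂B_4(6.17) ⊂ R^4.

|∂B_4(6.17)| ≈ 4636.45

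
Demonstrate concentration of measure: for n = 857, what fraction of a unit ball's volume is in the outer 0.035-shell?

1 - (1-0.035)^857 ≈ 1 - 5.494e-14 ≈ (100 - 5.5e-12)%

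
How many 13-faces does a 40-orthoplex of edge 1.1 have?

Each 13-face is the convex hull of 14 vertices, one chosen as ±e_i from each of 14 distinct axes: 2^14·C(40,14) = 380222338498560.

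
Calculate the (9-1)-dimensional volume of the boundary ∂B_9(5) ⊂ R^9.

|∂B_9(5)| = 2500000·π^4/21 ≈ 1.15963e+07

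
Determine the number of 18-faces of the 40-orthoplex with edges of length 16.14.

Each 18-face is the convex hull of 19 vertices, one chosen as ±e_i from each of 19 distinct axes: 2^19·C(40,19) = 68829791335219200.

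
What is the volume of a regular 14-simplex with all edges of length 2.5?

Volume = 2.5^14 · √(15/2^14) / 14! ≈ 1.29297e-07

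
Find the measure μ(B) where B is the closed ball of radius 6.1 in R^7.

Volume = π^{7/2}·(6.1)^7/Γ(9/2) ≈ 1.48487e+06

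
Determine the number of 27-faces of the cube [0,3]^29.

Number of 27-faces = C(29,27) · 2^(29-27) = 406 · 4 = 1624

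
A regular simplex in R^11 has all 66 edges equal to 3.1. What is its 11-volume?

For a regular n-simplex with edge a, V = (a^n / n!)·√((n+1)/2^n). With a=3.1, n=11: V ≈ 0.000487246.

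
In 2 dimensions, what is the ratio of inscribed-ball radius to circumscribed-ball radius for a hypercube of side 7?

r_in = 7/2 (half the side); r_out = 7√2/2 (half the diagonal). Ratio = 1/√2 ≈ 0.707107.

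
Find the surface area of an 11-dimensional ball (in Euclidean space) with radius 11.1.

The surface area of an n-ball is 2π^(n/2) r^(n-1) / Γ(n/2). For n=11, r=11.1: 5.88474e+11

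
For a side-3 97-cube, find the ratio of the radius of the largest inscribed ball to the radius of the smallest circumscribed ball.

For an n-cube of any side s, the inradius is s/2 and the circumradius is s√n/2, so the ratio is 1/√97 ≈ 0.101535.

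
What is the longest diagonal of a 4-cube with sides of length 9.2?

Diagonal = √4 · 9.2 = 18.4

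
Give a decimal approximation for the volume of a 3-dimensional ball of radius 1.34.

Volume = π^{3/2}·(1.34)^3/Γ(5/2) ≈ 10.0787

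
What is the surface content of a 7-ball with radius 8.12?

The surface area of an n-ball is 2π^(n/2) r^(n-1) / Γ(n/2). For n=7, r=8.12: 9.48013e+06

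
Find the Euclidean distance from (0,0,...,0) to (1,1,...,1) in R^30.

d = √(1² + 1² + ... + 1²) [30 terms] = √(30·1²) = 1√30 ≈ 5.47723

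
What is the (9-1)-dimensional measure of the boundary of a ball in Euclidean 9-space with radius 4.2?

S_9(4.2) = 2·π^(9/2)·(4.2)^8 / Γ(9/2) ≈ 2.87445e+06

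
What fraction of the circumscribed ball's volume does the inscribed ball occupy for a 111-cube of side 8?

V_in/V_out = n^(-n/2) = 111^(-111/2) ≈ 3.05193e-114.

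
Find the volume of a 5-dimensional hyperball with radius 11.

Volume = π^{5/2}·(11)^5/Γ(7/2) = 1288408·π^2/15 ≈ 847738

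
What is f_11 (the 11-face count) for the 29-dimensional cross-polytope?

f_11(29-orthoplex) = 2^12 · (29 choose 12) = 212565749760.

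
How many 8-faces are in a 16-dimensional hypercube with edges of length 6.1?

Choose 8 of 16 axes to span the face (C(16,8) = 12870 ways), then fix each of the remaining 8 coordinates at one of its two extreme values (2^8 = 256 ways): 12870·256 = 3294720.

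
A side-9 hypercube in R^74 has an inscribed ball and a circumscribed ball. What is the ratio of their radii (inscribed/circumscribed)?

For an n-cube of any side s, the inradius is s/2 and the circumradius is s√n/2, so the ratio is 1/√74 ≈ 0.116248.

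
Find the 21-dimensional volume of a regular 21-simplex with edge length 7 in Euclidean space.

V_21 = √(22) · 7^21 / (21! · 2^(21/2)) ≈ 3.54088e-05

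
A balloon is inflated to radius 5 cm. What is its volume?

Volume = π^{3/2}·(5)^3/Γ(5/2) = 500·π/3 ≈ 523.599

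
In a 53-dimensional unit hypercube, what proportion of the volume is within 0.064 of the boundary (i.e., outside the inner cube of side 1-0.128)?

1 - (1 - 2·0.064)^53 = 1 - 0.872^53 ≈ 0.999296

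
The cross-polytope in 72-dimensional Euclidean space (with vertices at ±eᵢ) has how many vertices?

An n-cross-polytope has 2n vertices; here n = 72, giving 144.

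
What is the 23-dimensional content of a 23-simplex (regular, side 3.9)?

Volume = 3.9^23 · √(24/2^23) / 23! ≈ 2.57189e-12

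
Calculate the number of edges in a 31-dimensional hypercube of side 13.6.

An n-cube has n·2^(n-1) edges. With n = 31: 31·1073741824 = 33285996544.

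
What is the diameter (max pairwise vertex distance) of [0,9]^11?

||(9,9,...,9)|| = √(11)·9 ≈ 29.8496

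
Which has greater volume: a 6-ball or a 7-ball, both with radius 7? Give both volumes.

V_6(7) ≈ 607976. V_7(7) ≈ 3.89105e+06. The 7-ball is larger.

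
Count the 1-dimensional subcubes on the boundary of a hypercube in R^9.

An n-cube has C(n,k)·2^(n-k) k-faces. Here C(9,1)·2^8 = 9·256 = 2304.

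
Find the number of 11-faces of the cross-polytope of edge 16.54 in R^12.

Number of 11-faces = 2^(11+1) · C(12,11+1) = 4096 · 1 = 4096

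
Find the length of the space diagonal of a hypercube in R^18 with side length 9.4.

Diagonal = √18 · 9.4 ≈ 39.8808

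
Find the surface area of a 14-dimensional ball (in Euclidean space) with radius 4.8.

|∂B_14(4.8)| ≈ 6.02397e+09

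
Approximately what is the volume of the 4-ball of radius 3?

The n-ball volume is π^(n/2)·r^n/Γ(n/2+1). With n=4, r=3: V = 81·π^2/2 ≈ 399.719.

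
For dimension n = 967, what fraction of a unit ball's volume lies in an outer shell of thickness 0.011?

1 - (1-0.011)^967 ≈ 0.999977 ≈ 99.997736%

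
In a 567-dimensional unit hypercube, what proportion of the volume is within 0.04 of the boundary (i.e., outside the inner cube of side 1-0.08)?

1 - (1 - 2·0.04)^567 = 1 - 0.92^567 ≈ 1 - 2.936e-21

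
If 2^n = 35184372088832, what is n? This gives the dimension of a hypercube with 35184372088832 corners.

2^n = 35184372088832 ⇒ n = log_2(35184372088832) = 45.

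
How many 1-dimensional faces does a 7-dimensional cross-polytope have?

Each 1-face is the convex hull of 2 vertices, one chosen as ±e_i from each of 2 distinct axes: 2^2·C(7,2) = 84.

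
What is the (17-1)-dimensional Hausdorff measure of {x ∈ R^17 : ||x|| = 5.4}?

S = n·V_n(r)/r = 17·V_17(5.4)/5.4 (volume-to-surface relation), giving 1.25288e+12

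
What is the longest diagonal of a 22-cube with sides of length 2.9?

The space diagonal of an n-cube of side s is s√n. Here 2.9·√22 ≈ 13.6022.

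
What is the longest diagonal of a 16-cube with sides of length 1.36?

d = √(1.36² + 1.36² + ... + 1.36²) [16 terms] = √(16·1.36²) = 1.36√16 = 5.44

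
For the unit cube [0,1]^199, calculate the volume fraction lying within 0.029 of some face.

1 - (1 - 2·0.029)^199 = 1 - 0.942^199 ≈ 0.999993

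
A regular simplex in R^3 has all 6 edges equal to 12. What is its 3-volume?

Volume = (√2/12) · 12³ = 203.647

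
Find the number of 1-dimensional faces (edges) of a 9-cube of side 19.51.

Each of the 2^9 = 512 vertices has degree 9; total edges = 9·2^9/2 = 2304.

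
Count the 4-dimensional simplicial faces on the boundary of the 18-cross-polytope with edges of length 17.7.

Each 4-face is the convex hull of 5 vertices, one chosen as ±e_i from each of 5 distinct axes: 2^5·C(18,5) = 274176.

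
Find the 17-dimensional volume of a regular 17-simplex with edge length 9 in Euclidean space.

V_17 = √(18) · 9^17 / (17! · 2^(17/2)) ≈ 0.549459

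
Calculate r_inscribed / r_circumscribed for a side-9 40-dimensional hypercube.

r_in / r_out = (9/2) / (9√40/2) = 1/√40 ≈ 0.158114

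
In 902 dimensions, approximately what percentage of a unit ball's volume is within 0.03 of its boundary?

1 - (1-0.03)^902 ≈ 1 - 1.17e-12 ≈ (100 - 1.17e-10)%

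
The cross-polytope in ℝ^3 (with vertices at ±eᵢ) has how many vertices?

Number of vertices = 2n = 6.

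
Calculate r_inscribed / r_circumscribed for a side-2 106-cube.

r_in / r_out = (2/2) / (2√106/2) = 1/√106 ≈ 0.0971286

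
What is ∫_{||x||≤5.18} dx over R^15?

The n-ball volume is π^(n/2)·r^n/Γ(n/2+1). With n=15, r=5.18: V ≈ 1.97868e+10.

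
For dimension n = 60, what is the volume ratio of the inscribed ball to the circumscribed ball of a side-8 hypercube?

V_in / V_out = (r_in/r_out)^60 = (1/√60)^60 = 60^(-60/2) ≈ 4.52337e-54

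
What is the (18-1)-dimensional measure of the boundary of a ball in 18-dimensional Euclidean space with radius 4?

The surface area of an n-ball is 2π^(n/2) r^(n-1) / Γ(n/2). For n=18, r=4: 268435456·π^9/315 ≈ 2.54026e+10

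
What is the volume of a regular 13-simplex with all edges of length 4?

For a regular n-simplex with edge a, V = (a^n / n!)·√((n+1)/2^n). With a=4, n=13: V ≈ 0.000445521.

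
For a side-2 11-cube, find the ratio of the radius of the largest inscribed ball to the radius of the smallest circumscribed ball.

r_in / r_out = (2/2) / (2√11/2) = 1/√11 ≈ 0.301511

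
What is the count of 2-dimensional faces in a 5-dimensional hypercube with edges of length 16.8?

An n-cube has C(n,k)·2^(n-k) k-faces. Here C(5,2)·2^3 = 10·8 = 80.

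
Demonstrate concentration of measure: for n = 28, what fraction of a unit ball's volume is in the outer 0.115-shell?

1 - (1-0.115)^28 ≈ 0.96731 ≈ 96.73%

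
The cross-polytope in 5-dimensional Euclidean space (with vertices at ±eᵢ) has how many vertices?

The vertices are ±e_1, ..., ±e_5, so there are 2·5 = 10.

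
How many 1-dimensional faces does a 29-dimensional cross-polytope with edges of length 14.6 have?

Each 1-face is the convex hull of 2 vertices, one chosen as ±e_i from each of 2 distinct axes: 2^2·C(29,2) = 1624.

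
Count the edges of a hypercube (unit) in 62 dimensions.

Each of the 2^62 = 4611686018427387904 vertices has degree 62; total edges = 62·2^62/2 = 142962266571249025024.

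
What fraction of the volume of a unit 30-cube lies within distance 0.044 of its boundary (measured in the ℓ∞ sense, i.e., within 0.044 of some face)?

The inner cube has side 1-2·0.044 = 0.912 and volume (0.912)^30 ≈ 0.06307, so the shell holds 0.936927 of the volume.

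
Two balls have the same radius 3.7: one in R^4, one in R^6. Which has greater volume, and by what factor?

V_4(3.7) ≈ 924.861, V_6(3.7) ≈ 13258.9. The 6-ball is larger by a factor of 14.34.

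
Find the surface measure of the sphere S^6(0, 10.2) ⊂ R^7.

|∂B_7(10.2)| ≈ 3.7246e+07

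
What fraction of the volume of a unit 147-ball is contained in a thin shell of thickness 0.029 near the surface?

1 - (1-0.029)^147 ≈ 0.98678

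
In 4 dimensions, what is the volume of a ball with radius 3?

V_4(3) = π^(4/2) · (3)^4 / Γ(4/2 + 1) = 81·π^2/2 ≈ 399.719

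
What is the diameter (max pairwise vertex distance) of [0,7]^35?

The space diagonal of an n-cube of side s is s√n. Here 7·√35 ≈ 41.4126.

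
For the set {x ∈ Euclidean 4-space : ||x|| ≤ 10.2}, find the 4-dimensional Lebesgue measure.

V_4(10.2) = π^(4/2) · (10.2)^4 / Γ(4/2 + 1) ≈ 53415.9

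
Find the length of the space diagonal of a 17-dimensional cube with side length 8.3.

Diagonal = √17 · 8.3 ≈ 34.2218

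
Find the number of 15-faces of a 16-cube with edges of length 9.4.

An n-cube has C(n,k)·2^(n-k) k-faces. Here C(16,15)·2^1 = 16·2 = 32.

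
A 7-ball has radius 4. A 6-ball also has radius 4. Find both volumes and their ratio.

V_7(4) ≈ 77410.6. V_6(4) ≈ 21167. Ratio V_7/V_6 ≈ 3.657.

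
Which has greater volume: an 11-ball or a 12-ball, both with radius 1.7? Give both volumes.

V_11(1.7) ≈ 645.718. V_12(1.7) ≈ 777.954. The 12-ball is larger.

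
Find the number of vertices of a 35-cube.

Each vertex is a binary string of length 35, so there are 2^35 = 34359738368.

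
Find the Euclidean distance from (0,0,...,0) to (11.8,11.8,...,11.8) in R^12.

||(11.8,11.8,...,11.8)|| = √(12)·11.8 ≈ 40.8764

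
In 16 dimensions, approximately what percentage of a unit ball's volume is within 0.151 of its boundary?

1 - (1-0.151)^16 ≈ 0.927134 ≈ 92.71%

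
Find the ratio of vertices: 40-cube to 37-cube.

The 40-cube has 2^40 = 1099511627776 vertices. The 37-cube has 2^37 = 137438953472 vertices. Ratio: 1099511627776/137438953472 = 8.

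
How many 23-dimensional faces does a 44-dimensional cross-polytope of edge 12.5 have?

Each 23-face is the convex hull of 24 vertices, one chosen as ±e_i from each of 24 distinct axes: 2^24·C(44,24) = 29545337560624005120.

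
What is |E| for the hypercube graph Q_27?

Number of 1-faces = C(27,1)·2^(27-1) = 27·67108864 = 1811939328.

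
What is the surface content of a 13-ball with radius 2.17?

S = n·V_n(r)/r = 13·V_13(2.17)/2.17 (volume-to-surface relation), giving 129063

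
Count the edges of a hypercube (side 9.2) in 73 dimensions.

The 73-cube has n·2^(n-1) = 73·2^72 = 73·4722366482869645213696 = 344732753249484100599808 edges.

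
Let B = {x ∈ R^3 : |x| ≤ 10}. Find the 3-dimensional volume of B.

Volume = π^{3/2}·(10)^3/Γ(5/2) = 4000·π/3 ≈ 4188.79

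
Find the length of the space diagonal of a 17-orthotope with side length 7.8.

d = √(7.8² + 7.8² + ... + 7.8²) [17 terms] = √(17·7.8²) = 7.8√17 ≈ 32.1602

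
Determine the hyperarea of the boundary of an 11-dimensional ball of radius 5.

S_11(5) = 2·π^(11/2)·(5)^10 / Γ(11/2) = 125000000·π^5/189 ≈ 2.02394e+08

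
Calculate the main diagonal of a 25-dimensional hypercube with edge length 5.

The space diagonal of an n-cube of side s is s√n. Here 5·√25 = 25.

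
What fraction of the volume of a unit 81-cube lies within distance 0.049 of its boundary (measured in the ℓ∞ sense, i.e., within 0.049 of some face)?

Shell fraction = 1 - (1-0.098)^81 ≈ 0.999765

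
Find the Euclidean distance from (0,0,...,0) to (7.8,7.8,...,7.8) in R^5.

Diagonal = √5 · 7.8 ≈ 17.4413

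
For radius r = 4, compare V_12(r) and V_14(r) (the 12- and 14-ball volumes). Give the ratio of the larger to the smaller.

V_12(4) ≈ 2.2402e+07, V_14(4) ≈ 1.60864e+08. The 14-ball is larger by a factor of 7.181.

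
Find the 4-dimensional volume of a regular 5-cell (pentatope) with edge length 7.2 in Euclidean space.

For a regular n-simplex with edge a, V = (a^n / n!)·√((n+1)/2^n). With a=7.2, n=4: V ≈ 62.5956.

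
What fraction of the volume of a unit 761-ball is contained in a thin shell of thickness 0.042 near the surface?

V(inner)/V(outer) = ((1-0.042)/1)^761 ≈ 6.594e-15, so the shell fraction is 1 - 6.594e-15.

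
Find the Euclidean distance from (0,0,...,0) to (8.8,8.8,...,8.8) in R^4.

The space diagonal of an n-cube of side s is s√n. Here 8.8·√4 = 17.6.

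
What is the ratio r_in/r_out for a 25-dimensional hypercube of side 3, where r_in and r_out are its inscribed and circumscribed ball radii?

For an n-cube of any side s, the inradius is s/2 and the circumradius is s√n/2, so the ratio is 1/√25 ≈ 0.2.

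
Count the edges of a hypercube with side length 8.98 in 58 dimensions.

Number of 1-faces = C(58,1)·2^(58-1) = 58·144115188075855872 = 8358680908399640576.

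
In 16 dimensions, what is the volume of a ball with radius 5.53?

The n-ball volume is π^(n/2)·r^n/Γ(n/2+1). With n=16, r=5.53: V ≈ 1.80003e+11.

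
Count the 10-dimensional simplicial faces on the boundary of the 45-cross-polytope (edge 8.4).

f_10(45-orthoplex) = 2^11 · (45 choose 11) = 20788420423680.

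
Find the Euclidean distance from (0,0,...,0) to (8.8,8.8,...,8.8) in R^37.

Diagonal = √37 · 8.8 ≈ 53.5283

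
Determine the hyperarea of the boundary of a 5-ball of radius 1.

S_5(1) = 2·π^(5/2)·(1)^4 / Γ(5/2) = 8·π^2/3 ≈ 26.3189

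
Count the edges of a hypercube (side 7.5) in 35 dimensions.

The 35-cube has n·2^(n-1) = 35·2^34 = 35·17179869184 = 601295421440 edges.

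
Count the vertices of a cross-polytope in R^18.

An n-cross-polytope has 2n vertices; here n = 18, giving 36.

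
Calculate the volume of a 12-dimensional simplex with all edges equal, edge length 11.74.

V = (11.74^12 / 12!) · √((12+1) / 2^12) ≈ 806.254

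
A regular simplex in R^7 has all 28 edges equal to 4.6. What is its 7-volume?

For a regular n-simplex with edge a, V = (a^n / n!)·√((n+1)/2^n). With a=4.6, n=7: V ≈ 2.16179.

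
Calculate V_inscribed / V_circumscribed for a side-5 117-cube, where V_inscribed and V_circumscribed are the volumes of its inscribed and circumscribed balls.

Volume scales as r^n, and r_in/r_out = 1/√117, giving (1/√117)^117 ≈ 1.02595e-121.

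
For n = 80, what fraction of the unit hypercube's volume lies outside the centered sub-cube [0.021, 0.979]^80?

The inner cube has side 1-2·0.021 = 0.958 and volume (0.958)^80 ≈ 0.0323, so the shell holds 0.967697 of the volume.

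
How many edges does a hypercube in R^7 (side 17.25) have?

The 7-cube has n·2^(n-1) = 7·2^6 = 7·64 = 448 edges.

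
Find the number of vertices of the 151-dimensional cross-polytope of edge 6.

Number of vertices = 2n = 302.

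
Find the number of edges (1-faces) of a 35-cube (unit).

Number of 1-faces = C(35,1) · 2^(35-1) = 35 · 17179869184 = 601295421440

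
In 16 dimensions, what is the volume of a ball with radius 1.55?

The n-ball volume is π^(n/2)·r^n/Γ(n/2+1). With n=16, r=1.55: V ≈ 261.207.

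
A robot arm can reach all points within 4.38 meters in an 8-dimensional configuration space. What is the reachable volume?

The n-ball volume is π^(n/2)·r^n/Γ(n/2+1). With n=8, r=4.38: V ≈ 549770.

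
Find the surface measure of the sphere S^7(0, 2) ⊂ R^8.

The surface area of an n-ball is 2π^(n/2) r^(n-1) / Γ(n/2). For n=8, r=2: 128·π^4/3 ≈ 4156.12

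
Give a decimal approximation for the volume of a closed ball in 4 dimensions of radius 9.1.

V_4(9.1) = π^(4/2) · (9.1)^4 / Γ(4/2 + 1) ≈ 33840.4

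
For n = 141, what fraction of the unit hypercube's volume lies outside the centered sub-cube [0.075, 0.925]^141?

Shell fraction = 1 - (1-0.15)^141 ≈ 1 - 1.117e-10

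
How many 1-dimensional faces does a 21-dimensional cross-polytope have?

An n-cross-polytope has 2^(k+1)·C(n,k+1) k-faces. Here 2^2·C(21,2) = 4·210 = 840.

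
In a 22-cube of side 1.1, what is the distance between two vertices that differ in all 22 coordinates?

Diagonal = √22 · 1.1 ≈ 5.15946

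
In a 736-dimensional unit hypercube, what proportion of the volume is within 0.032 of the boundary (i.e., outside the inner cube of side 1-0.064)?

1 - (1 - 2·0.032)^736 = 1 - 0.936^736 ≈ 1 - 7.228e-22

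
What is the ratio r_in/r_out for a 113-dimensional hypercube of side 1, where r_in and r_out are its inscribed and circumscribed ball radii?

r_in = 1/2 (half the side); r_out = 1√113/2 (half the diagonal). Ratio = 1/√113 ≈ 0.0940721.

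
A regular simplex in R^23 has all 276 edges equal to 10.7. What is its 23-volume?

Volume = 10.7^23 · √(24/2^23) / 23! ≈ 0.0310165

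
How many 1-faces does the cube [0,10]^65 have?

Number of 1-faces = C(65,1)·2^(65-1) = 65·18446744073709551616 = 1199038364791120855040.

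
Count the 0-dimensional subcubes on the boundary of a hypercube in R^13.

f_0(13-cube) = (13 choose 0) · 2^13 = 8192.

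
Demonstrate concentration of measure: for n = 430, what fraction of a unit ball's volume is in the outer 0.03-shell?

1 - (1-0.03)^430 ≈ 0.9999979496 ≈ 99.999795%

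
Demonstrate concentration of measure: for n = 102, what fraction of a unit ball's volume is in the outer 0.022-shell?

1 - (1-0.022)^102 ≈ 0.89659 ≈ 89.66%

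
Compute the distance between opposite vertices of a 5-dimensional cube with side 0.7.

The space diagonal of an n-cube of side s is s√n. Here 0.7·√5 ≈ 1.56525.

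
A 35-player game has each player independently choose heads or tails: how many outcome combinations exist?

The 35-cube has 2^35 = 34359738368 vertices.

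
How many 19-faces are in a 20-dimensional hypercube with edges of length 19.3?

f_19(20-cube) = (20 choose 19) · 2^1 = 40.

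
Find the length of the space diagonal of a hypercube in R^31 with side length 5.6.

||(5.6,5.6,...,5.6)|| = √(31)·5.6 ≈ 31.1795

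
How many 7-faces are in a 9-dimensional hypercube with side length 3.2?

f_7(9-cube) = (9 choose 7) · 2^2 = 144.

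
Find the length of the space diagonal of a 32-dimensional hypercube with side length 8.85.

||(8.85,8.85,...,8.85)|| = √(32)·8.85 ≈ 50.0632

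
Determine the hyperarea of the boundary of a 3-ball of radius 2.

S = n·V_n(r)/r = 3·V_3(2)/2 (volume-to-surface relation), giving 4πr² = 4π·(2)² ≈ 50.2655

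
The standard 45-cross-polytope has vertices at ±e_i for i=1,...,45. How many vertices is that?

Number of vertices = 2n = 90.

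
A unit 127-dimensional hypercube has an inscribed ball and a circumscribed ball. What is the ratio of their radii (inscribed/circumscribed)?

r_in / r_out = (1/2) / (1√127/2) = 1/√127 ≈ 0.0887357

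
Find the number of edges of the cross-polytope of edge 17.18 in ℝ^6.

Each 1-face is the convex hull of 2 vertices, one chosen as ±e_i from each of 2 distinct axes: 2^2·C(6,2) = 60.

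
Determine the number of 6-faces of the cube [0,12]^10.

An n-cube has C(n,k)·2^(n-k) k-faces. Here C(10,6)·2^4 = 210·16 = 3360.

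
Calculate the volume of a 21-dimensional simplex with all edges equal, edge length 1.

For a regular n-simplex with edge a, V = (a^n / n!)·√((n+1)/2^n). With a=1, n=21: V ≈ 6.33946e-23.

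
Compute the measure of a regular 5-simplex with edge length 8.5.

For a regular n-simplex with edge a, V = (a^n / n!)·√((n+1)/2^n). With a=8.5, n=5: V ≈ 160.108.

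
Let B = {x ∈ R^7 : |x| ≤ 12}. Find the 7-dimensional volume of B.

V = 191102976·π^3/35 ≈ 1.69297e+08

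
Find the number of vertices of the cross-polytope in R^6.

Number of 0-faces = 2^(0+1) · C(6,0+1) = 2 · 6 = 12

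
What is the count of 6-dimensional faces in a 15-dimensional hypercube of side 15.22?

Number of 6-faces = C(15,6) · 2^(15-6) = 5005 · 512 = 2562560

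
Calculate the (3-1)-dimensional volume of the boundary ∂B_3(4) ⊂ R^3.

S_3(4) = 2·π^(3/2)·(4)^2 / Γ(3/2) = 4πr² = 4π·(4)² ≈ 201.062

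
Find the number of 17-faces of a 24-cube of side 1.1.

Choose 17 of 24 axes to span the face (C(24,17) = 346104 ways), then fix each of the remaining 7 coordinates at one of its two extreme values (2^7 = 128 ways): 346104·128 = 44301312.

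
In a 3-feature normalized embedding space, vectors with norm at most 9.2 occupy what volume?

Volume = π^{3/2}·(9.2)^3/Γ(5/2) ≈ 3261.76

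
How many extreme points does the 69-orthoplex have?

An n-cross-polytope has 2n vertices; here n = 69, giving 138.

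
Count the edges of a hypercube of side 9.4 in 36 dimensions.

An n-cube has n·2^(n-1) edges. With n = 36: 36·34359738368 = 1236950581248.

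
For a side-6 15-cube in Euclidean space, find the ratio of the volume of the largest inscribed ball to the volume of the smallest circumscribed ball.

V_in/V_out = n^(-n/2) = 15^(-15/2) ≈ 1.51118e-09.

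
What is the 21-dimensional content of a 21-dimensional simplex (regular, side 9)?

V_21 = √(22) · 9^21 / (21! · 2^(21/2)) ≈ 0.00693658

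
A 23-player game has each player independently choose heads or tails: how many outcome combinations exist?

Each vertex is a binary string of length 23, so there are 2^23 = 8388608.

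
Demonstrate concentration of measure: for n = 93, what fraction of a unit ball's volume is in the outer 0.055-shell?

1 - (1-0.055)^93 ≈ 0.99481 ≈ 99.48%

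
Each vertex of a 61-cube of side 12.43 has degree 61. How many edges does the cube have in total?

Number of 1-faces = C(61,1)·2^(61-1) = 61·1152921504606846976 = 70328211781017665536.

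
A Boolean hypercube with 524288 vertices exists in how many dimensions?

n = log_2(524288) = 19.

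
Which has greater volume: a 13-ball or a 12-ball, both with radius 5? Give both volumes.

V_13(5) ≈ 1.11161e+09. V_12(5) ≈ 3.25992e+08. The 13-ball is larger.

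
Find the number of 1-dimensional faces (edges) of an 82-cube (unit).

An n-cube has n·2^(n-1) edges. With n = 82: 82·2417851639229258349412352 = 198263834416799184651812864.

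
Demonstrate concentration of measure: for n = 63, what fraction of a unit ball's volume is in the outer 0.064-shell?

1 - (1-0.064)^63 ≈ 0.984498 ≈ 98.45%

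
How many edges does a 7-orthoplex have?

Each 1-face is the convex hull of 2 vertices, one chosen as ±e_i from each of 2 distinct axes: 2^2·C(7,2) = 84.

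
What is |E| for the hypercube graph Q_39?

The 39-cube has n·2^(n-1) = 39·2^38 = 39·274877906944 = 10720238370816 edges.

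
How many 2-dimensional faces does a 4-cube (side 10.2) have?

An n-cube has C(n,k)·2^(n-k) k-faces. Here C(4,2)·2^2 = 6·4 = 24.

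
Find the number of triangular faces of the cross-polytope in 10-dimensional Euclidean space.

Each 2-face is the convex hull of 3 vertices, one chosen as ±e_i from each of 3 distinct axes: 2^3·C(10,3) = 960.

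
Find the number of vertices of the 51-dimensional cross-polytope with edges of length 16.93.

The vertices are ±e_1, ..., ±e_51, so there are 2·51 = 102.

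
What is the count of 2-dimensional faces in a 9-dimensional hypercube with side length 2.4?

f_2(9-cube) = (9 choose 2) · 2^7 = 4608.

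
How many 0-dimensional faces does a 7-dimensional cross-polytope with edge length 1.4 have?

An n-cross-polytope has 2^(k+1)·C(n,k+1) k-faces. Here 2^1·C(7,1) = 2·7 = 14.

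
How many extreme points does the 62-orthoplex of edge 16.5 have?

The 62-dimensional cross-polytope has 2n = 2·62 = 124 vertices.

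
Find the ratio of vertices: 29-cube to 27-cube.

The 29-cube has 2^29 = 536870912 vertices. The 27-cube has 2^27 = 134217728 vertices. Ratio: 536870912/134217728 = 4.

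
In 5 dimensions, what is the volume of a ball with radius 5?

V = 5000·π^2/3 ≈ 16449.3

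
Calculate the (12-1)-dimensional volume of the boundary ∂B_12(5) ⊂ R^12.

S = n·V_n(r)/r = 12·V_12(5)/5 (volume-to-surface relation), giving 9765625·π^6/12 ≈ 7.82381e+08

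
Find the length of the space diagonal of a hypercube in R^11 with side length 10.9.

Diagonal = √11 · 10.9 ≈ 36.1512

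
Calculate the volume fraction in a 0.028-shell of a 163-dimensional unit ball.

1 - (1-0.028)^163 ≈ 0.990237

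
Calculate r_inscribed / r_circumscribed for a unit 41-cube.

r_in / r_out = (1/2) / (1√41/2) = 1/√41 ≈ 0.156174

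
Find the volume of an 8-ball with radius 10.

The n-ball volume is π^(n/2)·r^n/Γ(n/2+1). With n=8, r=10: V = 12500000·π^4/3 ≈ 4.05871e+08.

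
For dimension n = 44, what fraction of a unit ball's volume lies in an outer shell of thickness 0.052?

1 - (1-0.052)^44 ≈ 0.904596 ≈ 90.46%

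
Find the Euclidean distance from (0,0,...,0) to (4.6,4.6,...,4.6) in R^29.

||(4.6,4.6,...,4.6)|| = √(29)·4.6 ≈ 24.7718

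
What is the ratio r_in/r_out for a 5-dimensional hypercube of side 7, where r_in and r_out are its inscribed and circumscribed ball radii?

Ratio = (s/2)/(s√5/2) = 5^(-1/2) ≈ 0.447214.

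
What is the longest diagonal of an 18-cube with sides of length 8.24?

Diagonal = √18 · 8.24 ≈ 34.9594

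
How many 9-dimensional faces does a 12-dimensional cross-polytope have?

f_9(12-orthoplex) = 2^10 · (12 choose 10) = 67584.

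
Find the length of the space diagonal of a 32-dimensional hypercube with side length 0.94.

The space diagonal of an n-cube of side s is s√n. Here 0.94·√32 ≈ 5.31744.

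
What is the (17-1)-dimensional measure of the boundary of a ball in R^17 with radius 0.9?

S_17(0.9) = 2·π^(17/2)·(0.9)^16 / Γ(17/2) ≈ 0.444109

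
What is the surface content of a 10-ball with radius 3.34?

The surface area of an n-ball is 2π^(n/2) r^(n-1) / Γ(n/2). For n=10, r=3.34: 1.31913e+06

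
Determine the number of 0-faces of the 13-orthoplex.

An n-cross-polytope has 2^(k+1)·C(n,k+1) k-faces. Here 2^1·C(13,1) = 2·13 = 26.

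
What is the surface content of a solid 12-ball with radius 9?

S_12(9) = 2·π^(12/2)·(9)^11 / Γ(12/2) = 10460353203·π^6/20 ≈ 5.02824e+11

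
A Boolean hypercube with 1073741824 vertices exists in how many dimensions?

n = log_2(1073741824) = 30.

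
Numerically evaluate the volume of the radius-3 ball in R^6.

Volume = π^{6/2}·(3)^6/Γ(4) = 243·π^3/2 ≈ 3767.26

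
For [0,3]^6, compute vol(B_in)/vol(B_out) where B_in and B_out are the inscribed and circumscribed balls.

V_in/V_out = n^(-n/2) = 6^(-6/2) ≈ 0.00462963.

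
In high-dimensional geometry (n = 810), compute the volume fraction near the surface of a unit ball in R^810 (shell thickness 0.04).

1 - (1-0.04)^810 ≈ 1 - 4.362e-15 ≈ (100 - 4.33e-13)%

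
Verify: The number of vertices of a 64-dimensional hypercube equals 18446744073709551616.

True. The 64-cube has 2^64 = 18446744073709551616 vertices.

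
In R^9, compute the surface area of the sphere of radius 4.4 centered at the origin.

S_9(4.4) = 2·π^(9/2)·(4.4)^8 / Γ(9/2) ≈ 4.17044e+06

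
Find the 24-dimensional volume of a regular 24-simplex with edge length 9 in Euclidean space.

Volume = 9^24 · √(25/2^24) / 24! ≈ 0.000156937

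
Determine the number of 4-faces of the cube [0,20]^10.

Choose 4 of 10 axes to span the face (C(10,4) = 210 ways), then fix each of the remaining 6 coordinates at one of its two extreme values (2^6 = 64 ways): 210·64 = 13440.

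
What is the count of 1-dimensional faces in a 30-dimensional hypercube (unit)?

An n-cube has C(n,k)·2^(n-k) k-faces. Here C(30,1)·2^29 = 30·536870912 = 16106127360.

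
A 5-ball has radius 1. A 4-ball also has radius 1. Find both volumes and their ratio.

V_5(1) ≈ 5.26379. V_4(1) ≈ 4.9348. Ratio V_5/V_4 ≈ 1.067.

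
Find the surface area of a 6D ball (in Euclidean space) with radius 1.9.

The surface area of an n-ball is 2π^(n/2) r^(n-1) / Γ(n/2). For n=6, r=1.9: 767.746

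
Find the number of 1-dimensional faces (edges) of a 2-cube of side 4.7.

Number of 1-faces = C(2,1)·2^(2-1) = 2·2 = 4.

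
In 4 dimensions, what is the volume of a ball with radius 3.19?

V_4(3.19) = π^(4/2) · (3.19)^4 / Γ(4/2 + 1) ≈ 511.014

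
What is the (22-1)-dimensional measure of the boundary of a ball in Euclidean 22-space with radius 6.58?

S_22(6.58) = 2·π^(22/2)·(6.58)^21 / Γ(22/2) ≈ 2.46979e+16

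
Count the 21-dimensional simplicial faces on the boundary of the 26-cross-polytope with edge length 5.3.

Number of 21-faces = 2^(21+1) · C(26,21+1) = 4194304 · 14950 = 62704844800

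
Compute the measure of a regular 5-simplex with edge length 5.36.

For a regular n-simplex with edge a, V = (a^n / n!)·√((n+1)/2^n). With a=5.36, n=5: V ≈ 15.9641.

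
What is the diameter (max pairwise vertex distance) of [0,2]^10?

The space diagonal of an n-cube of side s is s√n. Here 2·√10 ≈ 6.32456.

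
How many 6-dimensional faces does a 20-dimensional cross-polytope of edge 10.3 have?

Each 6-face is the convex hull of 7 vertices, one chosen as ±e_i from each of 7 distinct axes: 2^7·C(20,7) = 9922560.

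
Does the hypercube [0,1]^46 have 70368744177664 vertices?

True. The 46-cube has 2^46 = 70368744177664 vertices.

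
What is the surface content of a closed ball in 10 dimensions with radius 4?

The surface area of an n-ball is 2π^(n/2) r^(n-1) / Γ(n/2). For n=10, r=4: 65536·π^5/3 ≈ 6.6851e+06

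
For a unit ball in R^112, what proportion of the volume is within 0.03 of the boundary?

V(inner)/V(outer) = ((1-0.03)/1)^112 ≈ 0.03299, so the shell fraction is 0.967006.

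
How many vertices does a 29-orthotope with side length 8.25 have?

Number of vertices = 2^29 = 536870912.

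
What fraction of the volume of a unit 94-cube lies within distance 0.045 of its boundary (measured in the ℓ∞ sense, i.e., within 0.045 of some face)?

1 - (1 - 2·0.045)^94 = 1 - 0.91^94 ≈ 0.999859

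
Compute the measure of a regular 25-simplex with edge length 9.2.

For a regular n-simplex with edge a, V = (a^n / n!)·√((n+1)/2^n). With a=9.2, n=25: V ≈ 7.05768e-05.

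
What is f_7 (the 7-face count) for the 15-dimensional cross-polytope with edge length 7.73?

An n-cross-polytope has 2^(k+1)·C(n,k+1) k-faces. Here 2^8·C(15,8) = 256·6435 = 1647360.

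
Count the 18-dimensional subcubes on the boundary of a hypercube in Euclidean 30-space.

f_18(30-cube) = (30 choose 18) · 2^12 = 354276249600.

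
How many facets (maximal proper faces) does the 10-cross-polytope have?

f_9(10-orthoplex) = 2^10 · (10 choose 10) = 1024.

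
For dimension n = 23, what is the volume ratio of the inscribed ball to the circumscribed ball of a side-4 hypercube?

The radii are 4/2 and 4√23/2, so the volume ratio is (1/√23)^23 = 23^{-23/2} ≈ 2.18842e-16.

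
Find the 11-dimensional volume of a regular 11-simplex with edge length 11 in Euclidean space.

For a regular n-simplex with edge a, V = (a^n / n!)·√((n+1)/2^n). With a=11, n=11: V ≈ 547.129.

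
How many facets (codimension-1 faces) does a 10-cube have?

Choose 9 of 10 axes to span the face (C(10,9) = 10 ways), then fix each of the remaining 1 coordinate at one of its two extreme values (2^1 = 2 ways): 10·2 = 20.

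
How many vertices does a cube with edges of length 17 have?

The 3-cube has 2^3 = 8 vertices.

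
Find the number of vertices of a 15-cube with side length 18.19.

Each vertex is a binary string of length 15, so there are 2^15 = 32768.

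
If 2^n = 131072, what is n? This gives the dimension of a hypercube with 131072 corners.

Since 2^n = 131072, we have n = 17.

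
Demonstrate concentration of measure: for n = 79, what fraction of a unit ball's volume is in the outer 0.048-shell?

1 - (1-0.048)^79 ≈ 0.979473 ≈ 97.95%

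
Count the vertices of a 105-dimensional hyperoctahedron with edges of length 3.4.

The 105-dimensional cross-polytope has 2n = 2·105 = 210 vertices.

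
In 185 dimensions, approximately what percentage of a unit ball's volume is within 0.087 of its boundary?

1 - (1-0.087)^185 ≈ 0.9999999513 ≈ 99.999995%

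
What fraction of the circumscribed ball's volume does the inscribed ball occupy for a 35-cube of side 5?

Volume scales as r^n, and r_in/r_out = 1/√35, giving (1/√35)^35 ≈ 9.52378e-28.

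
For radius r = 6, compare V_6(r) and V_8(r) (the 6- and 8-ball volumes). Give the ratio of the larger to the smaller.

V_6(6) ≈ 241105, V_8(6) ≈ 6.81708e+06. The 8-ball is larger by a factor of 28.27.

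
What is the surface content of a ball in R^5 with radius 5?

|∂B_5(5)| = 5000·π^2/3 ≈ 16449.3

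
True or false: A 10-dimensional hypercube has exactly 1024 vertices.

True. The 10-cube has 2^10 = 1024 vertices.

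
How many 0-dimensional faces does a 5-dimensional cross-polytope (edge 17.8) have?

An n-cross-polytope has 2^(k+1)·C(n,k+1) k-faces. Here 2^1·C(5,1) = 2·5 = 10.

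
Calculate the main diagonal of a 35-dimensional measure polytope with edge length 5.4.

||(5.4,5.4,...,5.4)|| = √(35)·5.4 ≈ 31.9468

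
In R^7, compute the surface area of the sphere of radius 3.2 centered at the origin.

The surface area of an n-ball is 2π^(n/2) r^(n-1) / Γ(n/2). For n=7, r=3.2: 35512.3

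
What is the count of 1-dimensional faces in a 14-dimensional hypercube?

f_1(14-cube) = (14 choose 1) · 2^13 = 114688.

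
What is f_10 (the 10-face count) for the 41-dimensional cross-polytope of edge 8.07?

f_10(41-orthoplex) = 2^11 · (41 choose 11) = 6470578110464.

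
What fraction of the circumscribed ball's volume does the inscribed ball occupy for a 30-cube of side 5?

V_in / V_out = (r_in/r_out)^30 = (1/√30)^30 = 30^(-30/2) ≈ 6.96917e-23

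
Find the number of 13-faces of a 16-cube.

Choose 13 of 16 axes to span the face (C(16,13) = 560 ways), then fix each of the remaining 3 coordinates at one of its two extreme values (2^3 = 8 ways): 560·8 = 4480.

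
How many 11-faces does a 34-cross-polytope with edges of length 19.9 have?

An n-cross-polytope has 2^(k+1)·C(n,k+1) k-faces. Here 2^12·C(34,12) = 4096·548354040 = 2246058147840.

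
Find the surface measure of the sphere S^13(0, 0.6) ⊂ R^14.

|∂B_14(0.6)| ≈ 0.0109575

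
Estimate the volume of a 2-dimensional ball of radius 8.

The n-ball volume is π^(n/2)·r^n/Γ(n/2+1). With n=2, r=8: V = 64·π ≈ 201.062.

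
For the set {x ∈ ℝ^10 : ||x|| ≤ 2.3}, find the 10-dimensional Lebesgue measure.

The n-ball volume is π^(n/2)·r^n/Γ(n/2+1). With n=10, r=2.3: V ≈ 10564.4.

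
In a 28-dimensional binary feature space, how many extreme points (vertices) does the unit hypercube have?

An n-cube has 2^n vertices; for n = 28 that is 2^28 = 268435456.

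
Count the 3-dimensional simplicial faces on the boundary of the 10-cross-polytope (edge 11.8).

Each 3-face is the convex hull of 4 vertices, one chosen as ±e_i from each of 4 distinct axes: 2^4·C(10,4) = 3360.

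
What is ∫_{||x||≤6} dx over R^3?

V_3(6) = π^(3/2) · (6)^3 / Γ(3/2 + 1) = 288·π ≈ 904.779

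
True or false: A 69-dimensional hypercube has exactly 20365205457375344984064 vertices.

False. The 69-cube has 2^69 = 590295810358705651712 vertices.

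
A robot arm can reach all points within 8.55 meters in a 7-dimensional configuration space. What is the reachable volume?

Volume = π^{7/2}·(8.55)^7/Γ(9/2) ≈ 1.57813e+07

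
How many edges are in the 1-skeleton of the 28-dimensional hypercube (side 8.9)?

Number of 1-faces = C(28,1)·2^(28-1) = 28·134217728 = 3758096384.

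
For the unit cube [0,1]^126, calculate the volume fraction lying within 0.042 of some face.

The inner cube has side 1-2·0.042 = 0.916 and volume (0.916)^126 ≈ 1.581e-05, so the shell holds 0.999984 of the volume.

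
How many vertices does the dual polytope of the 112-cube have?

An n-cross-polytope has 2n vertices; here n = 112, giving 224.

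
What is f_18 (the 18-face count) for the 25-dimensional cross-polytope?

f_18(25-orthoplex) = 2^19 · (25 choose 19) = 92851404800.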